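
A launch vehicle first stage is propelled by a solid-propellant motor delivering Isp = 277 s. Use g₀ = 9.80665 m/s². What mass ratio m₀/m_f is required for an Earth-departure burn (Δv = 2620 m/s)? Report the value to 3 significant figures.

mass ratio ≈ 2.62

v_e = Isp · g₀ = 277 × 9.80665 = 2716.4 m/s.
From the ideal rocket equation, m₀/m_f = exp(Δv / v_e) = exp(2620 / 2716.4) = exp(0.9645) = 2.6235.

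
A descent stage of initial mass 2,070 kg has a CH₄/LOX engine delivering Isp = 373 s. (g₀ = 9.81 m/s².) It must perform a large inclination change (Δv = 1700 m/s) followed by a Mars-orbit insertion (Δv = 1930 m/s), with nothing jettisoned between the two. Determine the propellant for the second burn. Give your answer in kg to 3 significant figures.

v_e = Isp · g₀ = 373 × 9.81 = 3659.1 m/s.
After the first burn: m = 2070 × exp(−1700/3659.1) = 2070 × 0.62839 = 1,300.77 kg.
After the second burn: m = 1,300.77 × exp(−1930/3659.1) = 1,300.77 × 0.59011 = 767.597 kg.
Second-burn propellant = 1,300.77 − 767.597 = 533.173 kg.

propellant for the second burn ≈ 533 kg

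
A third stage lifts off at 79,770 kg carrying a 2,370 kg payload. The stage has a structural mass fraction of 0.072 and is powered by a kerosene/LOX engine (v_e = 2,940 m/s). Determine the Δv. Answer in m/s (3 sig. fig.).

Δv ≈ 6780 m/s

Stage wet mass = m₀ − payload = 79,770 − 2,370 = 77,400 kg.
Stage dry mass = ε × stage wet mass = 0.072 × 77,400 = 5,572.8 kg.
Burnout mass m_f = stage dry + payload = 5,572.8 + 2,370 = 7,942.8 kg.
Δv = v_e · ln(79,770/7,942.8) = 2940.0 × ln(10.04) = 2940.0 × 2.3069 ≈ 6782 m/s.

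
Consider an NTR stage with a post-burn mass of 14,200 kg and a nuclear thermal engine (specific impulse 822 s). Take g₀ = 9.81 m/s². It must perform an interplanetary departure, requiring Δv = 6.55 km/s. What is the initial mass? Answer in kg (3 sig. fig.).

initial mass ≈ 32000 kg

v_e = Isp · g₀ = 822 × 9.81 = 8063.8 m/s.
By the Tsiolkovsky rocket equation, m₀/m_f = exp(Δv / v_e) = exp(6550 / 8063.8) = exp(0.8123) = 2.2530.
m₀ = m_f × 2.2530 = 14,200 × 2.2530 = 31,992.6 kg.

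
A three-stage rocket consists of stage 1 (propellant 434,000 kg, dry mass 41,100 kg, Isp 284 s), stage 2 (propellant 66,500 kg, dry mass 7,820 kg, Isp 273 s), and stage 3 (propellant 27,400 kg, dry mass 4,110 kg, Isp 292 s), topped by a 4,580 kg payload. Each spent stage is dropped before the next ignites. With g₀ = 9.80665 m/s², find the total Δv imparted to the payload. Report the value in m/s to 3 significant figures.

Δv ≈ 10300 m/s

Ignition mass of stage 1 = 434,000+41,100 + 66,500+7,820 + 27,400+4,110 + 4,580 = 585,510 kg.
Stage 1: m₀ = 585,510 kg, m_f = 585,510 − 434,000 = 151,510 kg; Δv = 284×9.80665×ln(3.864) = 2785.1×1.3518 ≈ 3765 m/s.
Stage 2: m₀ = 110,410 kg, m_f = 110,410 − 66,500 = 43,910 kg; Δv = 273×9.80665×ln(2.514) = 2677.2×0.9221 ≈ 2469 m/s.
Stage 3: m₀ = 36,090 kg, m_f = 36,090 − 27,400 = 8,690 kg; Δv = 292×9.80665×ln(4.153) = 2863.5×1.4238 ≈ 4077 m/s.
Total Δv = 3765 + 2469 + 4077 = 10311 m/s.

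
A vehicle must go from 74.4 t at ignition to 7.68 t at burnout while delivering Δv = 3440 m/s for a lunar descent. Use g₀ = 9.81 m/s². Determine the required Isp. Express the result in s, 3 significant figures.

ln(m₀/m_f) = ln(74400/7680) = ln(9.688) = 2.2708.
Using Δv = v_e ln(m₀/m_f): v_e = Δv / ln(m₀/m_f) = 3440 / 2.2708 = 1514.9 m/s.
Isp = v_e / g₀ = 1514.9 / 9.81 = 154.4 s.

Isp ≈ 154 s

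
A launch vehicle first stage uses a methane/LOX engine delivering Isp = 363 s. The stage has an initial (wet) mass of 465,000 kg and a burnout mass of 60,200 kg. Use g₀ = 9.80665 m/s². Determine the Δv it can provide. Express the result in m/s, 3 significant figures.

Δv ≈ 7280 m/s

v_e = Isp · g₀ = 363 × 9.80665 = 3559.8 m/s.
Δv = v_e · ln(m₀/m_f) = 3559.8 × ln(7.724) = 3559.8 × 2.0444 ≈ 7277.6 m/s.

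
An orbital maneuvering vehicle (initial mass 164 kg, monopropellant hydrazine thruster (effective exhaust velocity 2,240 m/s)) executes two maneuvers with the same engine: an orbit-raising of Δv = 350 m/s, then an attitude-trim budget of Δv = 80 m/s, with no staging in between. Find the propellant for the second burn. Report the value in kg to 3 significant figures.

After the first burn: m = 164 × exp(−350/2240.0) = 164 × 0.85535 = 140.277 kg.
After the second burn: m = 140.277 × exp(−80/2240.0) = 140.277 × 0.96492 = 135.356 kg.
Second-burn propellant = 140.277 − 135.356 = 4.921 kg.

propellant for the second burn ≈ 4.92 kg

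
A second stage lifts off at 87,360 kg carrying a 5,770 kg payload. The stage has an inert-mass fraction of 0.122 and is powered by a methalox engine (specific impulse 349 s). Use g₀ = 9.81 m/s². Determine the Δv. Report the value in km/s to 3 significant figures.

Δv ≈ 5.87 km/s

Stage wet mass = m₀ − payload = 87,360 − 5,770 = 81,590 kg.
Stage dry mass = ε × stage wet mass = 0.122 × 81,590 = 9,953.98 kg.
Burnout mass m_f = stage dry + payload = 9,953.98 + 5,770 = 15,723.98 kg.
v_e = Isp · g₀ = 349 × 9.81 = 3423.7 m/s.
Δv = v_e · ln(87,360/15,723.98) = 3423.7 × ln(5.556) = 3423.7 × 1.7149 ≈ 5871 m/s.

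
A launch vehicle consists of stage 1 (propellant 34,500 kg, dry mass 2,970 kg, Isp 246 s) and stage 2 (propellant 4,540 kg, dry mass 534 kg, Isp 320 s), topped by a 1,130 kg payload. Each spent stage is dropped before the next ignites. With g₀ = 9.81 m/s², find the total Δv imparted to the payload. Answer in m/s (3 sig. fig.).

Ignition mass of stage 1 = 34,500+2,970 + 4,540+534 + 1,130 = 43,674 kg.
Stage 1: m₀ = 43,674 kg, m_f = 43,674 − 34,500 = 9,174 kg; Δv = 246×9.81×ln(4.761) = 2413.3×1.5604 ≈ 3766 m/s.
Stage 2: m₀ = 6,204 kg, m_f = 6,204 − 4,540 = 1,664 kg; Δv = 320×9.81×ln(3.728) = 3139.2×1.3160 ≈ 4131 m/s.
Total Δv = 3766 + 4131 = 7897 m/s.

Δv ≈ 7900 m/s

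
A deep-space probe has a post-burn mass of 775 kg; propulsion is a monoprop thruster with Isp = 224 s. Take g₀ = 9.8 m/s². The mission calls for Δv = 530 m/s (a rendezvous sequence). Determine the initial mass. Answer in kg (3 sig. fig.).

v_e = Isp · g₀ = 224 × 9.8 = 2195.2 m/s.
m₀/m_f = exp(Δv / v_e) = exp(530 / 2195.2) = exp(0.2414) = 1.2731.
m₀ = m_f × 1.2731 = 775 × 1.2731 = 986.653 kg.

initial mass ≈ 987 kg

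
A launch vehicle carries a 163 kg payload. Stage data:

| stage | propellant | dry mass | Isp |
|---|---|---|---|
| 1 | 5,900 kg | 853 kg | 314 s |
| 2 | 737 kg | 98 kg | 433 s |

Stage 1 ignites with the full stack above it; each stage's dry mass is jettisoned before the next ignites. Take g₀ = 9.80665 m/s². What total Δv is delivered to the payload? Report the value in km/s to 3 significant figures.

Ignition mass of stage 1 = 5,900+853 + 737+98 + 163 = 7,751 kg.
Stage 1: m₀ = 7,751 kg, m_f = 7,751 − 5,900 = 1,851 kg; Δv = 314×9.80665×ln(4.187) = 3079.3×1.4321 ≈ 4410 m/s.
Stage 2: m₀ = 998 kg, m_f = 998 − 737 = 261 kg; Δv = 433×9.80665×ln(3.824) = 4246.3×1.3412 ≈ 5695 m/s.
Total Δv = 4410 + 5695 = 10105 m/s.

Δv ≈ 10.1 km/s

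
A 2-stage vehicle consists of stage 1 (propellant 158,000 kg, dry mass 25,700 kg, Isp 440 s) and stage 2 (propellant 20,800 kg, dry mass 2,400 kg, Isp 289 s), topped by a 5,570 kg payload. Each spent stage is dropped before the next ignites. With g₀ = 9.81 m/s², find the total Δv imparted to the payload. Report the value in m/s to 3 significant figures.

Ignition mass of stage 1 = 158,000+25,700 + 20,800+2,400 + 5,570 = 212,470 kg.
Stage 1: m₀ = 212,470 kg, m_f = 212,470 − 158,000 = 54,470 kg; Δv = 440×9.81×ln(3.901) = 4316.4×1.3612 ≈ 5875 m/s.
Stage 2: m₀ = 28,770 kg, m_f = 28,770 − 20,800 = 7,970 kg; Δv = 289×9.81×ln(3.61) = 2835.1×1.2836 ≈ 3639 m/s.
Total Δv = 5875 + 3639 = 9514 m/s.

Δv ≈ 9510 m/s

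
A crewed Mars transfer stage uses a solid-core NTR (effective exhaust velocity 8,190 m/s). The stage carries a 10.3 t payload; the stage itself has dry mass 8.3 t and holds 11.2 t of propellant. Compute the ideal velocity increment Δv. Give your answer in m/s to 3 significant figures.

Δv ≈ 3860 m/s

m₀ = payload + dry + propellant = 10.3 + 8.3 + 11.2 = 29.8 t.
m_f = payload + dry = 10.3 + 8.3 = 18.6 t.
Rocket equation: Δv = v_e · ln(m₀/m_f) = 8190.0 × ln(1.602) = 8190.0 × 0.4713 ≈ 3860.3 m/s.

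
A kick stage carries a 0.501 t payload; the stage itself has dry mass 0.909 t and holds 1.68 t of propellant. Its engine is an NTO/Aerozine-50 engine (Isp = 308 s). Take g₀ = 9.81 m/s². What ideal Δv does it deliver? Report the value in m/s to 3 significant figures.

Δv ≈ 2370 m/s

v_e = Isp · g₀ = 308 × 9.81 = 3021.5 m/s.
m₀ = payload + dry + propellant = 0.501 + 0.909 + 1.68 = 3.09 t.
m_f = payload + dry = 0.501 + 0.909 = 1.41 t.
From the ideal rocket equation, Δv = v_e · ln(m₀/m_f) = 3021.5 × ln(2.191) = 3021.5 × 0.7846 ≈ 2370.6 m/s.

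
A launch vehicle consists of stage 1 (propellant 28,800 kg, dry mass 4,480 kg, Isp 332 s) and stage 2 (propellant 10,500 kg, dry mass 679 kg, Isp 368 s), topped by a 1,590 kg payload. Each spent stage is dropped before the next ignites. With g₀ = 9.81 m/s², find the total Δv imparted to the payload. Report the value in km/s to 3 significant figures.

Ignition mass of stage 1 = 28,800+4,480 + 10,500+679 + 1,590 = 46,049 kg.
Stage 1: m₀ = 46,049 kg, m_f = 46,049 − 28,800 = 17,249 kg; Δv = 332×9.81×ln(2.67) = 3256.9×0.9820 ≈ 3198 m/s.
Stage 2: m₀ = 12,769 kg, m_f = 12,769 − 10,500 = 2,269 kg; Δv = 368×9.81×ln(5.628) = 3610.1×1.7277 ≈ 6237 m/s.
Total Δv = 3198 + 6237 = 9435 m/s.

Δv ≈ 9.44 km/s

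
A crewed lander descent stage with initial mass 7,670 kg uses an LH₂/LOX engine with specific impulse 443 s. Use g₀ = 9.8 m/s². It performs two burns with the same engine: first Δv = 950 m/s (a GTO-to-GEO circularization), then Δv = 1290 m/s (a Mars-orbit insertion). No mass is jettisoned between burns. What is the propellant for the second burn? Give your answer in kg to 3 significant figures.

propellant for the second burn ≈ 1580 kg

v_e = Isp · g₀ = 443 × 9.8 = 4341.4 m/s.
After the first burn: m = 7670 × exp(−950/4341.4) = 7670 × 0.80346 = 6,162.54 kg.
After the second burn: m = 6,162.54 × exp(−1290/4341.4) = 6,162.54 × 0.74294 = 4,578.4 kg.
Second-burn propellant = 6,162.54 − 4,578.4 = 1,584.14 kg.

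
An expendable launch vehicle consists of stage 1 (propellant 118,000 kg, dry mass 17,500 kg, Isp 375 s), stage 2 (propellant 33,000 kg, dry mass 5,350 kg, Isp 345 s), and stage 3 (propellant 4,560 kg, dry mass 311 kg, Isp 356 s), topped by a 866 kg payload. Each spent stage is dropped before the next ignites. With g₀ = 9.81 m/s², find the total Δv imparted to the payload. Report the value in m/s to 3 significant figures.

Ignition mass of stage 1 = 118,000+17,500 + 33,000+5,350 + 4,560+311 + 866 = 179,587 kg.
Stage 1: m₀ = 179,587 kg, m_f = 179,587 − 118,000 = 61,587 kg; Δv = 375×9.81×ln(2.916) = 3678.8×1.0702 ≈ 3937 m/s.
Stage 2: m₀ = 44,087 kg, m_f = 44,087 − 33,000 = 11,087 kg; Δv = 345×9.81×ln(3.976) = 3384.5×1.3804 ≈ 4672 m/s.
Stage 3: m₀ = 5,737 kg, m_f = 5,737 − 4,560 = 1,177 kg; Δv = 356×9.81×ln(4.874) = 3492.4×1.5840 ≈ 5532 m/s.
Total Δv = 3937 + 4672 + 5532 = 14141 m/s.

Δv ≈ 14100 m/s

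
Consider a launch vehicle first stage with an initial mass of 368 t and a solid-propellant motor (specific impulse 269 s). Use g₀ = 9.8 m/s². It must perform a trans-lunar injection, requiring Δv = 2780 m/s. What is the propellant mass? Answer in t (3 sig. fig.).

v_e = Isp · g₀ = 269 × 9.8 = 2636.2 m/s.
By the Tsiolkovsky rocket equation, m₀/m_f = exp(Δv / v_e) = exp(2780 / 2636.2) = exp(1.0545) = 2.8707.
m_f = 368 / 2.8707 = 128.192 t, so propellant = m₀ − m_f = 368 − 128.192 = 239.808 t.

propellant mass ≈ 240 t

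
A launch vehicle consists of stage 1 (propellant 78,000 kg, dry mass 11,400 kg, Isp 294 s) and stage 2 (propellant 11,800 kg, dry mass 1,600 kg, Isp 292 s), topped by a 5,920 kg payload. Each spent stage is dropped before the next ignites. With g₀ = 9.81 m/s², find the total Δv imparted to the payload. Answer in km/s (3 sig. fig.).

Δv ≈ 6.35 km/s

Ignition mass of stage 1 = 78,000+11,400 + 11,800+1,600 + 5,920 = 108,720 kg.
Stage 1: m₀ = 108,720 kg, m_f = 108,720 − 78,000 = 30,720 kg; Δv = 294×9.81×ln(3.539) = 2884.1×1.2639 ≈ 3645 m/s.
Stage 2: m₀ = 19,320 kg, m_f = 19,320 − 11,800 = 7,520 kg; Δv = 292×9.81×ln(2.569) = 2864.5×0.9436 ≈ 2703 m/s.
Total Δv = 3645 + 2703 = 6348 m/s.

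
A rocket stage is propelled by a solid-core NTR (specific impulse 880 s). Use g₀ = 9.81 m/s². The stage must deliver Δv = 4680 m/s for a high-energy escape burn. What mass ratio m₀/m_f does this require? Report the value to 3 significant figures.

v_e = Isp · g₀ = 880 × 9.81 = 8632.8 m/s.
From the ideal rocket equation, m₀/m_f = exp(Δv / v_e) = exp(4680 / 8632.8) = exp(0.5421) = 1.7196.

mass ratio ≈ 1.72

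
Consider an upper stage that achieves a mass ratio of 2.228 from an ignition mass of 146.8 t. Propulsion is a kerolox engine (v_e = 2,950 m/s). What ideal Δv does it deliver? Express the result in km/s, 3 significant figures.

Using Δv = v_e ln(m₀/m_f): Δv = v_e · ln(2.228) = 2950.0 × 0.8011 ≈ 2363.3 m/s.

Δv ≈ 2.36 km/s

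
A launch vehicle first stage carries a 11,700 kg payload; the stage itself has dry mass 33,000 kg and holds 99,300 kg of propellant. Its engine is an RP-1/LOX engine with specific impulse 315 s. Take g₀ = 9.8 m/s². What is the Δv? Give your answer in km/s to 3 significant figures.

v_e = Isp · g₀ = 315 × 9.8 = 3087.0 m/s.
m₀ = payload + dry + propellant = 11,700 + 33,000 + 99,300 = 144,000 kg.
m_f = payload + dry = 11,700 + 33,000 = 44,700 kg.
By the Tsiolkovsky rocket equation, Δv = v_e · ln(m₀/m_f) = 3087.0 × ln(3.221) = 3087.0 × 1.1698 ≈ 3611.3 m/s.

Δv ≈ 3.61 km/s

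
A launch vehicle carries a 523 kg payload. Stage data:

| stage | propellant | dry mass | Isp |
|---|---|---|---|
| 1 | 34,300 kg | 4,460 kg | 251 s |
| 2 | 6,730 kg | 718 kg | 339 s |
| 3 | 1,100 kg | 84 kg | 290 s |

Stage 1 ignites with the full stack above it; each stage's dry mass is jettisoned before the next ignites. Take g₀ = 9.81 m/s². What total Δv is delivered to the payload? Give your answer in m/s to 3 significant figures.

Δv ≈ 10500 m/s

Ignition mass of stage 1 = 34,300+4,460 + 6,730+718 + 1,100+84 + 523 = 47,915 kg.
Stage 1: m₀ = 47,915 kg, m_f = 47,915 − 34,300 = 13,615 kg; Δv = 251×9.81×ln(3.519) = 2462.3×1.2583 ≈ 3098 m/s.
Stage 2: m₀ = 9,155 kg, m_f = 9,155 − 6,730 = 2,425 kg; Δv = 339×9.81×ln(3.775) = 3325.6×1.3285 ≈ 4418 m/s.
Stage 3: m₀ = 1,707 kg, m_f = 1,707 − 1,100 = 607 kg; Δv = 290×9.81×ln(2.812) = 2844.9×1.0340 ≈ 2942 m/s.
Total Δv = 3098 + 4418 + 2942 = 10458 m/s.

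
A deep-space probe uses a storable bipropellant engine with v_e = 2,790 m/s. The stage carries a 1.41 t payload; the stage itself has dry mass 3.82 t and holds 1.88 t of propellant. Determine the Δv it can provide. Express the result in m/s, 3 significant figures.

Δv ≈ 857 m/s

m₀ = payload + dry + propellant = 1.41 + 3.82 + 1.88 = 7.11 t.
m_f = payload + dry = 1.41 + 3.82 = 5.23 t.
From the ideal rocket equation, Δv = v_e · ln(m₀/m_f) = 2790.0 × ln(1.359) = 2790.0 × 0.3071 ≈ 856.8 m/s.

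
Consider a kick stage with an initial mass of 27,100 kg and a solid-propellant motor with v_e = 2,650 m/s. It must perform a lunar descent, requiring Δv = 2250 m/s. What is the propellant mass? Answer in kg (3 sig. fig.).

propellant mass ≈ 15500 kg

Rocket equation: m₀/m_f = exp(Δv / v_e) = exp(2250 / 2650.0) = exp(0.8491) = 2.3374.
m_f = 27,100 / 2.3374 = 11,594.1 kg, so propellant = m₀ − m_f = 27,100 − 11,594.1 = 15,505.9 kg.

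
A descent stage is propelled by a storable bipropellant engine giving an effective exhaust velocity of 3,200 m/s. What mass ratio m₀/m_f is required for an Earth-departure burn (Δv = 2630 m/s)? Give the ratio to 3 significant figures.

mass ratio ≈ 2.27

Rocket equation: m₀/m_f = exp(Δv / v_e) = exp(2630 / 3200.0) = exp(0.8219) = 2.2748.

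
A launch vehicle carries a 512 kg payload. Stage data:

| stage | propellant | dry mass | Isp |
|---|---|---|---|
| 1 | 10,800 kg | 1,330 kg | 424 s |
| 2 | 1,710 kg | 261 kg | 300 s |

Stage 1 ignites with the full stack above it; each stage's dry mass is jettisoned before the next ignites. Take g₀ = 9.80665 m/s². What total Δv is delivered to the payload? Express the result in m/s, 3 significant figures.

Ignition mass of stage 1 = 10,800+1,330 + 1,710+261 + 512 = 14,613 kg.
Stage 1: m₀ = 14,613 kg, m_f = 14,613 − 10,800 = 3,813 kg; Δv = 424×9.80665×ln(3.832) = 4158.0×1.3435 ≈ 5586 m/s.
Stage 2: m₀ = 2,483 kg, m_f = 2,483 − 1,710 = 773 kg; Δv = 300×9.80665×ln(3.212) = 2942.0×1.1669 ≈ 3433 m/s.
Total Δv = 5586 + 3433 = 9019 m/s.

Δv ≈ 9020 m/s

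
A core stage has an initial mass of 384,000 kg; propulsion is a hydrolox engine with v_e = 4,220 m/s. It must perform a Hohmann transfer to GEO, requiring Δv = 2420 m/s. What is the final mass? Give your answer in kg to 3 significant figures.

By the Tsiolkovsky rocket equation, m₀/m_f = exp(Δv / v_e) = exp(2420 / 4220.0) = exp(0.5735) = 1.7744.
m_f = m₀ / 1.7744 = 384,000 / 1.7744 = 216,411 kg.

final mass ≈ 216000 kg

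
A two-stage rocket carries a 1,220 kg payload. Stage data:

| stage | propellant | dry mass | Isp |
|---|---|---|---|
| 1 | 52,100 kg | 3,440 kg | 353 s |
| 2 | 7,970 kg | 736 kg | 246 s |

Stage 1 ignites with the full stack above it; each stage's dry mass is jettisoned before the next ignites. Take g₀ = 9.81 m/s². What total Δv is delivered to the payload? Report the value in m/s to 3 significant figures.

Ignition mass of stage 1 = 52,100+3,440 + 7,970+736 + 1,220 = 65,466 kg.
Stage 1: m₀ = 65,466 kg, m_f = 65,466 − 52,100 = 13,366 kg; Δv = 353×9.81×ln(4.898) = 3462.9×1.5888 ≈ 5502 m/s.
Stage 2: m₀ = 9,926 kg, m_f = 9,926 − 7,970 = 1,956 kg; Δv = 246×9.81×ln(5.075) = 2413.3×1.6243 ≈ 3920 m/s.
Total Δv = 5502 + 3920 = 9422 m/s.

Δv ≈ 9420 m/s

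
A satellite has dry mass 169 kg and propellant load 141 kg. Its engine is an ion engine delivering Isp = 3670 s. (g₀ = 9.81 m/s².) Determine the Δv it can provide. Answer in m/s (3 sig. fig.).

v_e = Isp · g₀ = 3670 × 9.81 = 36002.7 m/s.
m₀ = m_dry + m_prop = 169 + 141 = 310 kg.
From the ideal rocket equation, Δv = v_e · ln(m₀/m_f) = 36002.7 × ln(1.834) = 36002.7 × 0.6067 ≈ 21841.9 m/s.

Δv ≈ 21800 m/s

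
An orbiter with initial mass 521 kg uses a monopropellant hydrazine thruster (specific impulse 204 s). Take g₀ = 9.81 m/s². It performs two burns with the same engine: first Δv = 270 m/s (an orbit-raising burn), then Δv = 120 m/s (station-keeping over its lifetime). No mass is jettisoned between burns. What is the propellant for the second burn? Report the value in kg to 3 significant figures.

v_e = Isp · g₀ = 204 × 9.81 = 2001.2 m/s.
After the first burn: m = 521 × exp(−270/2001.2) = 521 × 0.87379 = 455.245 kg.
After the second burn: m = 455.245 × exp(−120/2001.2) = 455.245 × 0.94180 = 428.75 kg.
Second-burn propellant = 455.245 − 428.75 = 26.495 kg.

propellant for the second burn ≈ 26.5 kg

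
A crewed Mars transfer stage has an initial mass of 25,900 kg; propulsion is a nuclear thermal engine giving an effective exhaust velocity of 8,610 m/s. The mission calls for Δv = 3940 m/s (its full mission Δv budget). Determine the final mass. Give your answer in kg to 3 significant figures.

final mass ≈ 16400 kg

By the Tsiolkovsky rocket equation, m₀/m_f = exp(Δv / v_e) = exp(3940 / 8610.0) = exp(0.4576) = 1.5803.
m_f = m₀ / 1.5803 = 25,900 / 1.5803 = 16,389.3 kg.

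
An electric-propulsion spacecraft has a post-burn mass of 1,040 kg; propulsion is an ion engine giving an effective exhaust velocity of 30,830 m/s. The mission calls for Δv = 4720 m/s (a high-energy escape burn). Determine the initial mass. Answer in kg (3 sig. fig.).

initial mass ≈ 1210 kg

From the ideal rocket equation, m₀/m_f = exp(Δv / v_e) = exp(4720 / 30830.0) = exp(0.1531) = 1.1654.
m₀ = m_f × 1.1654 = 1,040 × 1.1654 = 1,212.02 kg.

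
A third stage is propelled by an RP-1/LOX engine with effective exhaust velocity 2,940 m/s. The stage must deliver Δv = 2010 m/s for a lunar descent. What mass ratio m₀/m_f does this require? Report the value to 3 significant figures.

m₀/m_f = exp(Δv / v_e) = exp(2010 / 2940.0) = exp(0.6837) = 1.9811.

mass ratio ≈ 1.98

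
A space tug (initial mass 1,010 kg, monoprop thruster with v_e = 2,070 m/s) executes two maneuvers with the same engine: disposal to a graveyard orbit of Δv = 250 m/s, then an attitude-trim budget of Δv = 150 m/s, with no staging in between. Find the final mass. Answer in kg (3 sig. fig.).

After the first burn: m = 1010 × exp(−250/2070.0) = 1010 × 0.88624 = 895.102 kg.
After the second burn: m = 895.102 × exp(−150/2070.0) = 895.102 × 0.93010 = 832.534 kg.

final mass ≈ 833 kg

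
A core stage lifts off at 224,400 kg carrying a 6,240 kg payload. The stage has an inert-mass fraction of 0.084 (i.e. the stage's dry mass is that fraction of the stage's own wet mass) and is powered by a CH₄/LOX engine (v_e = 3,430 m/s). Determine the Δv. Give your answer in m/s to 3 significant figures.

Stage wet mass = m₀ − payload = 224,400 − 6,240 = 218,160 kg.
Stage dry mass = ε × stage wet mass = 0.084 × 218,160 = 18,325.4 kg.
Burnout mass m_f = stage dry + payload = 18,325.4 + 6,240 = 24,565.4 kg.
Δv = v_e · ln(224,400/24,565.4) = 3430.0 × ln(9.135) = 3430.0 × 2.2121 ≈ 7587 m/s.

Δv ≈ 7590 m/s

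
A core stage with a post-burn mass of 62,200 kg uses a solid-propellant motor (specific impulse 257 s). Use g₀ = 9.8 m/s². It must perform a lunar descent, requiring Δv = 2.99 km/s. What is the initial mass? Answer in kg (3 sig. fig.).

initial mass ≈ 204000 kg

v_e = Isp · g₀ = 257 × 9.8 = 2518.6 m/s.
m₀/m_f = exp(Δv / v_e) = exp(2990 / 2518.6) = exp(1.1872) = 3.2778.
m₀ = m_f × 3.2778 = 62,200 × 3.2778 = 203,879 kg.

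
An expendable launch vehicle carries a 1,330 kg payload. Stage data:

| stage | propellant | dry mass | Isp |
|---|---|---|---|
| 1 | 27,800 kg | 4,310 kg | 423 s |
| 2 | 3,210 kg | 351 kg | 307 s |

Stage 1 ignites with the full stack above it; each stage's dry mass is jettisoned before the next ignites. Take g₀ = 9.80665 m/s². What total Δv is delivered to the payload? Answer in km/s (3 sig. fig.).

Δv ≈ 8.99 km/s

Ignition mass of stage 1 = 27,800+4,310 + 3,210+351 + 1,330 = 37,001 kg.
Stage 1: m₀ = 37,001 kg, m_f = 37,001 − 27,800 = 9,201 kg; Δv = 423×9.80665×ln(4.021) = 4148.2×1.3916 ≈ 5773 m/s.
Stage 2: m₀ = 4,891 kg, m_f = 4,891 − 3,210 = 1,681 kg; Δv = 307×9.80665×ln(2.91) = 3010.6×1.0680 ≈ 3215 m/s.
Total Δv = 5773 + 3215 = 8988 m/s.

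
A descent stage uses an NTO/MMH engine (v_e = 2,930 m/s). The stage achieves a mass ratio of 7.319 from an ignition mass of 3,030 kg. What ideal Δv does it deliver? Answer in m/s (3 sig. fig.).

Δv ≈ 5830 m/s

Rocket equation: Δv = v_e · ln(7.319) = 2930.0 × 1.9905 ≈ 5832.1 m/s.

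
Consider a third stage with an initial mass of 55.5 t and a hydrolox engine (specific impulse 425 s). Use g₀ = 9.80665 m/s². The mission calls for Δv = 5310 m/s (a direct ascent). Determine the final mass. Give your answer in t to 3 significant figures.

final mass ≈ 15.5 t

v_e = Isp · g₀ = 425 × 9.80665 = 4167.8 m/s.
m₀/m_f = exp(Δv / v_e) = exp(5310 / 4167.8) = exp(1.2740) = 3.5753.
m_f = m₀ / 3.5753 = 55.5 / 3.5753 = 15.5232 t.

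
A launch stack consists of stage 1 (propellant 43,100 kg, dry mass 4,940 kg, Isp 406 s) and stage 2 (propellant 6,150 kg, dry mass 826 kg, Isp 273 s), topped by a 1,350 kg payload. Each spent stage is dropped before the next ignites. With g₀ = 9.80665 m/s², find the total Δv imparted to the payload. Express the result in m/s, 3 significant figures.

Δv ≈ 9350 m/s

Ignition mass of stage 1 = 43,100+4,940 + 6,150+826 + 1,350 = 56,366 kg.
Stage 1: m₀ = 56,366 kg, m_f = 56,366 − 43,100 = 13,266 kg; Δv = 406×9.80665×ln(4.249) = 3981.5×1.4467 ≈ 5760 m/s.
Stage 2: m₀ = 8,326 kg, m_f = 8,326 − 6,150 = 2,176 kg; Δv = 273×9.80665×ln(3.826) = 2677.2×1.3419 ≈ 3593 m/s.
Total Δv = 5760 + 3593 = 9353 m/s.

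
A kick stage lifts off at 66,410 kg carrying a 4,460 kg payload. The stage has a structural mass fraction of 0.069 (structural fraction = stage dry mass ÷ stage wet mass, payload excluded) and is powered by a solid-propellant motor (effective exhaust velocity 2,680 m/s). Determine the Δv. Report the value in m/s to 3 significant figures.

Δv ≈ 5440 m/s

Stage wet mass = m₀ − payload = 66,410 − 4,460 = 61,950 kg.
Stage dry mass = ε × stage wet mass = 0.069 × 61,950 = 4,274.55 kg.
Burnout mass m_f = stage dry + payload = 4,274.55 + 4,460 = 8,734.55 kg.
Using Δv = v_e ln(m₀/m_f): Δv = v_e · ln(66,410/8,734.55) = 2680.0 × ln(7.603) = 2680.0 × 2.0286 ≈ 5437 m/s.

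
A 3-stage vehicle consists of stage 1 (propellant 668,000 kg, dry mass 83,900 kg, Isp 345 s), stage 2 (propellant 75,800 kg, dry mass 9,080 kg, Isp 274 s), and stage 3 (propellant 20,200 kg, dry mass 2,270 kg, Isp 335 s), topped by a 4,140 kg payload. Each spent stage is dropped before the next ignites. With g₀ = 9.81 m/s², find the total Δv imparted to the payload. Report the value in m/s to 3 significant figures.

Ignition mass of stage 1 = 668,000+83,900 + 75,800+9,080 + 20,200+2,270 + 4,140 = 863,390 kg.
Stage 1: m₀ = 863,390 kg, m_f = 863,390 − 668,000 = 195,390 kg; Δv = 345×9.81×ln(4.419) = 3384.5×1.4859 ≈ 5029 m/s.
Stage 2: m₀ = 111,490 kg, m_f = 111,490 − 75,800 = 35,690 kg; Δv = 274×9.81×ln(3.124) = 2687.9×1.1391 ≈ 3062 m/s.
Stage 3: m₀ = 26,610 kg, m_f = 26,610 − 20,200 = 6,410 kg; Δv = 335×9.81×ln(4.151) = 3286.4×1.4234 ≈ 4678 m/s.
Total Δv = 5029 + 3062 + 4678 = 12769 m/s.

Δv ≈ 12800 m/s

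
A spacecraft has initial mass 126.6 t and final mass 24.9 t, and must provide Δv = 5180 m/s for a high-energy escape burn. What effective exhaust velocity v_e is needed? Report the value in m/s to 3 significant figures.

ln(m₀/m_f) = ln(126600/24900) = ln(5.084) = 1.6262.
v_e = Δv / ln(m₀/m_f) = 5180 / 1.6262 = 3185.4 m/s.

v_e ≈ 3190 m/s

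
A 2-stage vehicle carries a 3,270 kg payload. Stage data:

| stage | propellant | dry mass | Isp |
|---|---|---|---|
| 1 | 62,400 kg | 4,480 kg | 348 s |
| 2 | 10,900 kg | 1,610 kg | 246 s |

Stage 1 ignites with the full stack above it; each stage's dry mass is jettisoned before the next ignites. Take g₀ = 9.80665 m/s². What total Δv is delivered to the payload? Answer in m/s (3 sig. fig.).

Δv ≈ 7630 m/s

Ignition mass of stage 1 = 62,400+4,480 + 10,900+1,610 + 3,270 = 82,660 kg.
Stage 1: m₀ = 82,660 kg, m_f = 82,660 − 62,400 = 20,260 kg; Δv = 348×9.80665×ln(4.08) = 3412.7×1.4061 ≈ 4799 m/s.
Stage 2: m₀ = 15,780 kg, m_f = 15,780 − 10,900 = 4,880 kg; Δv = 246×9.80665×ln(3.234) = 2412.4×1.1736 ≈ 2831 m/s.
Total Δv = 4799 + 2831 = 7630 m/s.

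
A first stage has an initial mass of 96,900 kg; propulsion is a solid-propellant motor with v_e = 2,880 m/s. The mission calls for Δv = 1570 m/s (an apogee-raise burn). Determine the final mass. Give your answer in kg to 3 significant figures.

m₀/m_f = exp(Δv / v_e) = exp(1570 / 2880.0) = exp(0.5451) = 1.7248.
m_f = m₀ / 1.7248 = 96,900 / 1.7248 = 56,180.4 kg.

final mass ≈ 56200 kg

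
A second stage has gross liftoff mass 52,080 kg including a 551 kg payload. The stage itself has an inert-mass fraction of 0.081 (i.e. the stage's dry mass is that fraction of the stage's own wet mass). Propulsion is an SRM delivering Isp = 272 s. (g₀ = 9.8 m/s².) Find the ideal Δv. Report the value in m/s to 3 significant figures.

Δv ≈ 6400 m/s

Stage wet mass = m₀ − payload = 52,080 − 551 = 51,529 kg.
Stage dry mass = ε × stage wet mass = 0.081 × 51,529 = 4,173.85 kg.
Burnout mass m_f = stage dry + payload = 4,173.85 + 551 = 4,724.85 kg.
v_e = Isp · g₀ = 272 × 9.8 = 2665.6 m/s.
Δv = v_e · ln(52,080/4,724.85) = 2665.6 × ln(11.02) = 2665.6 × 2.3999 ≈ 6397 m/s.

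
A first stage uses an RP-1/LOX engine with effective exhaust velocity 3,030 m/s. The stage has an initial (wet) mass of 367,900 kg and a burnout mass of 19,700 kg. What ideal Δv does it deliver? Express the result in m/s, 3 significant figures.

Δv ≈ 8870 m/s

From the ideal rocket equation, Δv = v_e · ln(m₀/m_f) = 3030.0 × ln(18.68) = 3030.0 × 2.9272 ≈ 8869.4 m/s.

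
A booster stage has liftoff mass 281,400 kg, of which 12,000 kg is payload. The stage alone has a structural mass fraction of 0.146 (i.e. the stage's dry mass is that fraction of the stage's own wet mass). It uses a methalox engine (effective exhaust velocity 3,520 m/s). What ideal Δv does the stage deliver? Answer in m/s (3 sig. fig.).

Stage wet mass = m₀ − payload = 281,400 − 12,000 = 269,400 kg.
Stage dry mass = ε × stage wet mass = 0.146 × 269,400 = 39,332.4 kg.
Burnout mass m_f = stage dry + payload = 39,332.4 + 12,000 = 51,332.4 kg.
Using Δv = v_e ln(m₀/m_f): Δv = v_e · ln(281,400/51,332.4) = 3520.0 × ln(5.482) = 3520.0 × 1.7015 ≈ 5989 m/s.

Δv ≈ 5990 m/s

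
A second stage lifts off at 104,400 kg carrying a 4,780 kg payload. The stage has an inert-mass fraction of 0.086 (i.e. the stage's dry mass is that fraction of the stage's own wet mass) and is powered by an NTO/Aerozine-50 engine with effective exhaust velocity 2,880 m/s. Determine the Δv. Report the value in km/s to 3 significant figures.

Stage wet mass = m₀ − payload = 104,400 − 4,780 = 99,620 kg.
Stage dry mass = ε × stage wet mass = 0.086 × 99,620 = 8,567.32 kg.
Burnout mass m_f = stage dry + payload = 8,567.32 + 4,780 = 13,347.32 kg.
Rocket equation: Δv = v_e · ln(104,400/13,347.32) = 2880.0 × ln(7.822) = 2880.0 × 2.0569 ≈ 5924 m/s.

Δv ≈ 5.92 km/s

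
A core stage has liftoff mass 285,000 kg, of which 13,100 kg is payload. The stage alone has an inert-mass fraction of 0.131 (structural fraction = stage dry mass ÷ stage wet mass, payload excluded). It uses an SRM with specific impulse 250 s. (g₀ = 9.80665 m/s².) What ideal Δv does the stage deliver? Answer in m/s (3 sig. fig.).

Δv ≈ 4330 m/s

Stage wet mass = m₀ − payload = 285,000 − 13,100 = 271,900 kg.
Stage dry mass = ε × stage wet mass = 0.131 × 271,900 = 35,618.9 kg.
Burnout mass m_f = stage dry + payload = 35,618.9 + 13,100 = 48,718.9 kg.
v_e = Isp · g₀ = 250 × 9.80665 = 2451.7 m/s.
Rocket equation: Δv = v_e · ln(285,000/48,718.9) = 2451.7 × ln(5.85) = 2451.7 × 1.7664 ≈ 4331 m/s.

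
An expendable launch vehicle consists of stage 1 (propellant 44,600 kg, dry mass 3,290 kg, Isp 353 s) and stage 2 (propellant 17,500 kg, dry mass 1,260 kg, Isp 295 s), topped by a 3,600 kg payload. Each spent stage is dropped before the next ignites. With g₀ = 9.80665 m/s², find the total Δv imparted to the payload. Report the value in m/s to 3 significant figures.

Ignition mass of stage 1 = 44,600+3,290 + 17,500+1,260 + 3,600 = 70,250 kg.
Stage 1: m₀ = 70,250 kg, m_f = 70,250 − 44,600 = 25,650 kg; Δv = 353×9.80665×ln(2.739) = 3461.7×1.0075 ≈ 3488 m/s.
Stage 2: m₀ = 22,360 kg, m_f = 22,360 − 17,500 = 4,860 kg; Δv = 295×9.80665×ln(4.601) = 2893.0×1.5262 ≈ 4415 m/s.
Total Δv = 3488 + 4415 = 7903 m/s.

Δv ≈ 7900 m/s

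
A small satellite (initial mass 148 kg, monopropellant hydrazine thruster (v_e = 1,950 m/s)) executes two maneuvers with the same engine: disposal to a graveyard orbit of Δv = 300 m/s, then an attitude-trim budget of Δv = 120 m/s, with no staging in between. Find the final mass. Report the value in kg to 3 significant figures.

final mass ≈ 119 kg

After the first burn: m = 148 × exp(−300/1950.0) = 148 × 0.85740 = 126.895 kg.
After the second burn: m = 126.895 × exp(−120/1950.0) = 126.895 × 0.94032 = 119.322 kg.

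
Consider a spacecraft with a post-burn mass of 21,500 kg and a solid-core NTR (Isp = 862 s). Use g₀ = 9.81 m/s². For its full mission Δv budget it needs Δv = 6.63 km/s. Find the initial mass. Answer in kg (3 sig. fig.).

v_e = Isp · g₀ = 862 × 9.81 = 8456.2 m/s.
m₀/m_f = exp(Δv / v_e) = exp(6630 / 8456.2) = exp(0.7840) = 2.1903.
m₀ = m_f × 2.1903 = 21,500 × 2.1903 = 47,091.5 kg.

initial mass ≈ 47100 kg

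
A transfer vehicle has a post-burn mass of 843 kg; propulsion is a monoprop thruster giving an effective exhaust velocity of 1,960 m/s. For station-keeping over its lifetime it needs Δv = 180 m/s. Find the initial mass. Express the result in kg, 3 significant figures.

initial mass ≈ 924 kg

By the Tsiolkovsky rocket equation, m₀/m_f = exp(Δv / v_e) = exp(180 / 1960.0) = exp(0.0918) = 1.0962.
m₀ = m_f × 1.0962 = 843 × 1.0962 = 924.097 kg.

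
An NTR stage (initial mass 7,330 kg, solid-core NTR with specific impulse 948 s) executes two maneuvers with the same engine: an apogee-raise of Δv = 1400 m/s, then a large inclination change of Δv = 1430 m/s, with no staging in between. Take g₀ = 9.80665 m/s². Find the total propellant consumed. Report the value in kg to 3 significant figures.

v_e = Isp · g₀ = 948 × 9.80665 = 9296.7 m/s.
After the first burn: m = 7330 × exp(−1400/9296.7) = 7330 × 0.86020 = 6,305.27 kg.
After the second burn: m = 6,305.27 × exp(−1430/9296.7) = 6,305.27 × 0.85743 = 5,406.33 kg.
Total propellant = m₀ − m_final = 7330 − 5,406.33 = 1,923.67 kg.

total propellant consumed ≈ 1920 kg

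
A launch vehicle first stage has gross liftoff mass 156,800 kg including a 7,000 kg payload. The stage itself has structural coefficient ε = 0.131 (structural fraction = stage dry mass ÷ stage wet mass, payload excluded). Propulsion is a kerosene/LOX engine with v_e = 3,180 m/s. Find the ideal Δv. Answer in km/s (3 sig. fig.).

Δv ≈ 5.64 km/s

Stage wet mass = m₀ − payload = 156,800 − 7,000 = 149,800 kg.
Stage dry mass = ε × stage wet mass = 0.131 × 149,800 = 19,623.8 kg.
Burnout mass m_f = stage dry + payload = 19,623.8 + 7,000 = 26,623.8 kg.
Using Δv = v_e ln(m₀/m_f): Δv = v_e · ln(156,800/26,623.8) = 3180.0 × ln(5.889) = 3180.0 × 1.7732 ≈ 5639 m/s.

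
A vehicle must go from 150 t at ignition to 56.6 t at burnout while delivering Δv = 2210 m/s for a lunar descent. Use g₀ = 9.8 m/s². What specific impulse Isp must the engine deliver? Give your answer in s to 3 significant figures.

Isp ≈ 231 s

ln(m₀/m_f) = ln(150000/56600) = ln(2.65) = 0.9746.
v_e = Δv / ln(m₀/m_f) = 2210 / 0.9746 = 2267.5 m/s.
Isp = v_e / g₀ = 2267.5 / 9.8 = 231.4 s.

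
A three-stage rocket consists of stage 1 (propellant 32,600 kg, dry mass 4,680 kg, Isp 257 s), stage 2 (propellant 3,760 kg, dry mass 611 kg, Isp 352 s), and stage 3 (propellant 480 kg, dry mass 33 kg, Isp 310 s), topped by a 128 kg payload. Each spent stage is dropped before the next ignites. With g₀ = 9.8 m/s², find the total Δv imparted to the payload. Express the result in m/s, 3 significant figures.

Δv ≈ 12700 m/s

Ignition mass of stage 1 = 32,600+4,680 + 3,760+611 + 480+33 + 128 = 42,292 kg.
Stage 1: m₀ = 42,292 kg, m_f = 42,292 − 32,600 = 9,692 kg; Δv = 257×9.8×ln(4.364) = 2518.6×1.4733 ≈ 3711 m/s.
Stage 2: m₀ = 5,012 kg, m_f = 5,012 − 3,760 = 1,252 kg; Δv = 352×9.8×ln(4.003) = 3449.6×1.3871 ≈ 4785 m/s.
Stage 3: m₀ = 641 kg, m_f = 641 − 480 = 161 kg; Δv = 310×9.8×ln(3.981) = 3038.0×1.3816 ≈ 4197 m/s.
Total Δv = 3711 + 4785 + 4197 = 12693 m/s.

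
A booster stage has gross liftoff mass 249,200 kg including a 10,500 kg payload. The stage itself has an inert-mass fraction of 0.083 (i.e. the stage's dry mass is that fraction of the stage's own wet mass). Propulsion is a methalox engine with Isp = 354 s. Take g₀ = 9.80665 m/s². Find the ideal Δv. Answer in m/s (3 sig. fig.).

Stage wet mass = m₀ − payload = 249,200 − 10,500 = 238,700 kg.
Stage dry mass = ε × stage wet mass = 0.083 × 238,700 = 19,812.1 kg.
Burnout mass m_f = stage dry + payload = 19,812.1 + 10,500 = 30,312.1 kg.
v_e = Isp · g₀ = 354 × 9.80665 = 3471.6 m/s.
By the Tsiolkovsky rocket equation, Δv = v_e · ln(249,200/30,312.1) = 3471.6 × ln(8.221) = 3471.6 × 2.1067 ≈ 7314 m/s.

Δv ≈ 7310 m/s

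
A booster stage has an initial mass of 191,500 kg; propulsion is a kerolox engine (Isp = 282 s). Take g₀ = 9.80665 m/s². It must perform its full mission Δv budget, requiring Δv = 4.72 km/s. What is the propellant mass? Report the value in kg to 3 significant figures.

v_e = Isp · g₀ = 282 × 9.80665 = 2765.5 m/s.
Rocket equation: m₀/m_f = exp(Δv / v_e) = exp(4720 / 2765.5) = exp(1.7068) = 5.5111.
m_f = 191,500 / 5.5111 = 34,748.1 kg, so propellant = m₀ − m_f = 191,500 − 34,748.1 = 156,751.9 kg.

propellant mass ≈ 157000 kg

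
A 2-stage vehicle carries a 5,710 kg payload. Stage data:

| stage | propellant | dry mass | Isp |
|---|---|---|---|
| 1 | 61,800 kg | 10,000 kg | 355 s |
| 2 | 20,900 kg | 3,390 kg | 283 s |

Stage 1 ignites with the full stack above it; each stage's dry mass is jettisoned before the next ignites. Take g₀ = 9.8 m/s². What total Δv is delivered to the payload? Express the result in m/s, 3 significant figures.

Ignition mass of stage 1 = 61,800+10,000 + 20,900+3,390 + 5,710 = 101,800 kg.
Stage 1: m₀ = 101,800 kg, m_f = 101,800 − 61,800 = 40,000 kg; Δv = 355×9.8×ln(2.545) = 3479.0×0.9341 ≈ 3250 m/s.
Stage 2: m₀ = 30,000 kg, m_f = 30,000 − 20,900 = 9,100 kg; Δv = 283×9.8×ln(3.297) = 2773.4×1.1929 ≈ 3308 m/s.
Total Δv = 3250 + 3308 = 6558 m/s.

Δv ≈ 6560 m/s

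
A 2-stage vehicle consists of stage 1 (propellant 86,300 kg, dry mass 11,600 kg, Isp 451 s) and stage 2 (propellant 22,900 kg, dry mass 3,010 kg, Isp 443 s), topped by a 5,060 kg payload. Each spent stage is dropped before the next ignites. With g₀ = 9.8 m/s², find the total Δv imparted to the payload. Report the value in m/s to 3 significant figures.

Ignition mass of stage 1 = 86,300+11,600 + 22,900+3,010 + 5,060 = 128,870 kg.
Stage 1: m₀ = 128,870 kg, m_f = 128,870 − 86,300 = 42,570 kg; Δv = 451×9.8×ln(3.027) = 4419.8×1.1077 ≈ 4896 m/s.
Stage 2: m₀ = 30,970 kg, m_f = 30,970 − 22,900 = 8,070 kg; Δv = 443×9.8×ln(3.838) = 4341.4×1.3449 ≈ 5839 m/s.
Total Δv = 4896 + 5839 = 10735 m/s.

Δv ≈ 10700 m/s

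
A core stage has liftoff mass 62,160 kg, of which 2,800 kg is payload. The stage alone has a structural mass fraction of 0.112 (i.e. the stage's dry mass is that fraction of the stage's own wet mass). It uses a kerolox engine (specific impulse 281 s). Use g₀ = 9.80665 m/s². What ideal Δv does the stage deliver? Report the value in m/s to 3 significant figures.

Stage wet mass = m₀ − payload = 62,160 − 2,800 = 59,360 kg.
Stage dry mass = ε × stage wet mass = 0.112 × 59,360 = 6,648.32 kg.
Burnout mass m_f = stage dry + payload = 6,648.32 + 2,800 = 9,448.32 kg.
v_e = Isp · g₀ = 281 × 9.80665 = 2755.7 m/s.
Δv = v_e · ln(62,160/9,448.32) = 2755.7 × ln(6.579) = 2755.7 × 1.8839 ≈ 5191 m/s.

Δv ≈ 5190 m/s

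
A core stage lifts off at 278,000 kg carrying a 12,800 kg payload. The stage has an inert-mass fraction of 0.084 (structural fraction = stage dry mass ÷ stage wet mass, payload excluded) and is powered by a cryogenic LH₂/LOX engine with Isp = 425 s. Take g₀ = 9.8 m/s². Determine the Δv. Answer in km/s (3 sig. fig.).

Δv ≈ 8.62 km/s

Stage wet mass = m₀ − payload = 278,000 − 12,800 = 265,200 kg.
Stage dry mass = ε × stage wet mass = 0.084 × 265,200 = 22,276.8 kg.
Burnout mass m_f = stage dry + payload = 22,276.8 + 12,800 = 35,076.8 kg.
v_e = Isp · g₀ = 425 × 9.8 = 4165.0 m/s.
By the Tsiolkovsky rocket equation, Δv = v_e · ln(278,000/35,076.8) = 4165.0 × ln(7.925) = 4165.0 × 2.0701 ≈ 8622 m/s.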